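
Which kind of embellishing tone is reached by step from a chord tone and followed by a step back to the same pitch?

Neighbor tone.

Approach: by step. Departure: by step in the opposite direction, back to the starting pitch.
Stepwise on both sides but reversing to return to the same chord tone — a neighbor tone. (Had it continued onward in the same direction it would be a passing tone instead.)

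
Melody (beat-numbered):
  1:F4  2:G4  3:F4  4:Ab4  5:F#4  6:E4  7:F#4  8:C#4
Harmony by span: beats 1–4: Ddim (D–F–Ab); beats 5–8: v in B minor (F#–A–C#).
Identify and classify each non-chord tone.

G4 (beat 2) — neighbor tone; E4 (beat 6) — neighbor tone.

The harmony at that moment is D diminished triad (D, F, Ab); G4 is not a chord tone.
It is approached by step up from F4 and left by step down to F4.
Step away and step back to the same note — a neighbor tone (upper neighbor).
The harmony at that moment is F# minor triad (F#, A, C#); E4 is not a chord tone.
It is approached by step down from F#4 and left by step up to F#4.
Step away and step back to the same note — a neighbor tone (lower neighbor).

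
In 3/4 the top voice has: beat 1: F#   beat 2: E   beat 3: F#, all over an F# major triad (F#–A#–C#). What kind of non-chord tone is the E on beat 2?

The harmony at that moment is F# major triad (F#, A#, C#); E is not a chord tone.
It is approached by step down from F# and left by step up to F#.
Step away and step back to the same note — a neighbor tone (lower neighbor).

Lower neighbor tone.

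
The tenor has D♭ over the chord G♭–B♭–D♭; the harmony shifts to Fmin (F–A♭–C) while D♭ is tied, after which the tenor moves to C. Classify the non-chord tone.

The harmony at that moment is F minor triad (F, A♭, C); D♭ is not a chord tone.
It is held over (the same pitch as the preceding D♭) and left by step down to C.
Held over from the previous chord and resolving down by step — a suspension.

D♭ is a suspension.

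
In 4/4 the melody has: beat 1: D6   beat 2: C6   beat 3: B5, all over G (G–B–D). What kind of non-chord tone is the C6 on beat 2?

Passing tone.

The harmony at that moment is G major triad (G, B, D); C6 is not a chord tone.
It is approached by step down from D6 and left by step down to B5.
Step in, step out in the same direction — a passing tone.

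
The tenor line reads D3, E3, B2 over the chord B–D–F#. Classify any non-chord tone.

The harmony at that moment is B minor triad (B, D, F#); E3 is not a chord tone.
It is approached by step up from D3 and left by leap down to B2.
Step in, leap out — an escape tone.

E3 is an escape tone.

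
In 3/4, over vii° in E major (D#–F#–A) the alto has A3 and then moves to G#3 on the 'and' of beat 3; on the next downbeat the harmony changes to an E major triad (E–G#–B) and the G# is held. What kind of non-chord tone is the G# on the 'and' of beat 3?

Anticipation.

The harmony at that moment is D# diminished triad (D#, F#, A); G#3 is not a chord tone.
It is approached by step down from A3 and then sustained as the same pitch into the next harmony.
Arriving early and becoming a chord tone when the harmony changes — an anticipation.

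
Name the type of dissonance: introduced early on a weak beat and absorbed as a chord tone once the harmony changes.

Anticipation.

Approach: ahead of the chord change (typically by step), so it is dissonant against the current harmony. Departure: none — the same pitch is restated or held and is a chord tone of the new harmony.
Dissonant first, consonant once the harmony catches up: the note simply arrives early — an anticipation. (The reverse timing, consonant first and dissonant after the change, would be a suspension or retardation.)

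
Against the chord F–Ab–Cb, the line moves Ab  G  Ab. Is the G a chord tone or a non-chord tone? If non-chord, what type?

The harmony at that moment is F diminished triad (F, Ab, Cb); G is not a chord tone.
It is approached by step down from Ab and left by step up to Ab.
Step away and step back to the same note — a neighbor tone (lower neighbor).

Non-chord tone — a neighbor tone.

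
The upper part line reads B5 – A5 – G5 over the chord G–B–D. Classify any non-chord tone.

A5 is a passing tone.

The harmony at that moment is G major triad (G, B, D); A5 is not a chord tone.
It is approached by step down from B5 and left by step down to G5.
Step in, step out in the same direction — a passing tone.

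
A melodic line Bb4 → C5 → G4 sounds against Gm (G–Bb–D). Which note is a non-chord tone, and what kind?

The harmony at that moment is G minor triad (G, Bb, D); C5 is not a chord tone.
It is approached by step up from Bb4 and left by leap down to G4.
Step in, leap out — an escape tone.

C5 is an escape tone.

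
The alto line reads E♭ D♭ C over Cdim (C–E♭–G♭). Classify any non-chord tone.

D♭ is a passing tone.

The harmony at that moment is C diminished triad (C, E♭, G♭); D♭ is not a chord tone.
It is approached by step down from E♭ and left by step down to C.
Step in, step out in the same direction — a passing tone.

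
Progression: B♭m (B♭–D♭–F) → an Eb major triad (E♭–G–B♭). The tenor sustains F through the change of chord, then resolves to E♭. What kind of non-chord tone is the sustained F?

F is a suspension.

The harmony at that moment is E♭ major triad (E♭, G, B♭); F is not a chord tone.
It is held over (the same pitch as the preceding F) and left by step down to E♭.
Held over from the previous chord and resolving down by step — a suspension.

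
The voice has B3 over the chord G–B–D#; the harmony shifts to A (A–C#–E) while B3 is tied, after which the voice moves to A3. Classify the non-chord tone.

The harmony at that moment is A major triad (A, C#, E); B3 is not a chord tone.
It is held over (the same pitch as the preceding B3) and left by step down to A3.
Held over from the previous chord and resolving down by step — a suspension.

B3 is a suspension.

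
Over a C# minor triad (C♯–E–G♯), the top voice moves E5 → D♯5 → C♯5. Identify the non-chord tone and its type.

The harmony at that moment is C♯ minor triad (C♯, E, G♯); D♯5 is not a chord tone.
It is approached by step down from E5 and left by step down to C♯5.
Step in, step out in the same direction — a passing tone.

D♯5 is a passing tone.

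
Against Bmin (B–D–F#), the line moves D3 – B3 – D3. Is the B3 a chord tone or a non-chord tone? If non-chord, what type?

Chord tone (the root of B minor triad).

B minor triad contains B, D, F#; B is the root, so it is a chord tone.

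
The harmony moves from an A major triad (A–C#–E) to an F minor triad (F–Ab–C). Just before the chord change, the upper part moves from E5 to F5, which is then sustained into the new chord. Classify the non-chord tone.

F5 is an anticipation.

The harmony at that moment is A major triad (A, C#, E); F5 is not a chord tone.
It is approached by step up from E5 and then sustained as the same pitch into the next harmony.
Arriving early and becoming a chord tone when the harmony changes — an anticipation.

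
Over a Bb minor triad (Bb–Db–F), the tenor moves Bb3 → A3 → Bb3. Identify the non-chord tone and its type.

The harmony at that moment is Bb minor triad (Bb, Db, F); A3 is not a chord tone.
It is approached by step down from Bb3 and left by step up to Bb3.
Step away and step back to the same note — a neighbor tone (lower neighbor).

A3 is a neighbor tone.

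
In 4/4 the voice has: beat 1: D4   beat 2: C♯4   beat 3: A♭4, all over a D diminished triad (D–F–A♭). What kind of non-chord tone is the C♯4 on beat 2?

The harmony at that moment is D diminished triad (D, F, A♭); C♯4 is not a chord tone.
It is approached by step down from D4 and left by leap up to A♭4.
Step in, leap out, on a weak beat — an escape tone.

Escape tone.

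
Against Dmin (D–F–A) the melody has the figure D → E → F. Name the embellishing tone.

E is a passing tone.

The harmony at that moment is D minor triad (D, F, A); E is not a chord tone.
It is approached by step up from D and left by step up to F.
Step in, step out in the same direction — a passing tone.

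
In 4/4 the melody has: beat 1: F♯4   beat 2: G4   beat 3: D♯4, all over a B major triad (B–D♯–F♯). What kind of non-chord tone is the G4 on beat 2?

The harmony at that moment is B major triad (B, D♯, F♯); G4 is not a chord tone.
It is approached by step up from F♯4 and left by leap down to D♯4.
Step in, leap out, on a weak beat — an escape tone.

Escape tone.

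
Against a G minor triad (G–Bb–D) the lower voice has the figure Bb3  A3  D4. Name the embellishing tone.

The harmony at that moment is G minor triad (G, Bb, D); A3 is not a chord tone.
It is approached by step down from Bb3 and left by leap up to D4.
Step in, leap out — an escape tone.

A3 is an escape tone.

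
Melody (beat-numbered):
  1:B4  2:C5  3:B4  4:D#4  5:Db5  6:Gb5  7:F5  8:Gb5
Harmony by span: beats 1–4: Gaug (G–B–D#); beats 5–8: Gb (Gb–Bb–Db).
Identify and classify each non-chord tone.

C5 (beat 2) — neighbor tone; F5 (beat 7) — neighbor tone.

The harmony at that moment is G augmented triad (G, B, D#); C5 is not a chord tone.
It is approached by step up from B4 and left by step down to B4.
Step away and step back to the same note — a neighbor tone (upper neighbor).
The harmony at that moment is Gb major triad (Gb, Bb, Db); F5 is not a chord tone.
It is approached by step down from Gb5 and left by step up to Gb5.
Step away and step back to the same note — a neighbor tone (lower neighbor).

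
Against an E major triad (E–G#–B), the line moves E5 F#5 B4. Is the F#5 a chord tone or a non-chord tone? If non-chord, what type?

The harmony at that moment is E major triad (E, G#, B); F#5 is not a chord tone.
It is approached by step up from E5 and left by leap down to B4.
Step in, leap out — an escape tone.

Non-chord tone — an escape tone.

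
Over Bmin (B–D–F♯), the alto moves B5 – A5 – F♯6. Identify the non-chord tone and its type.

The harmony at that moment is B minor triad (B, D, F♯); A5 is not a chord tone.
It is approached by step down from B5 and left by leap up to F♯6.
Step in, leap out — an escape tone.

A5 is an escape tone.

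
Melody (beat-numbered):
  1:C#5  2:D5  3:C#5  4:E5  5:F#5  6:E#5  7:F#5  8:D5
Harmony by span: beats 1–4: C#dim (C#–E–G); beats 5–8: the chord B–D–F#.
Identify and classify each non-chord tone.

The harmony at that moment is C# diminished triad (C#, E, G); D5 is not a chord tone.
It is approached by step up from C#5 and left by step down to C#5.
Step away and step back to the same note — a neighbor tone (upper neighbor).
The harmony at that moment is B minor triad (B, D, F#); E#5 is not a chord tone.
It is approached by step down from F#5 and left by step up to F#5.
Step away and step back to the same note — a neighbor tone (lower neighbor).

D5 (beat 2) — neighbor tone; E#5 (beat 6) — neighbor tone.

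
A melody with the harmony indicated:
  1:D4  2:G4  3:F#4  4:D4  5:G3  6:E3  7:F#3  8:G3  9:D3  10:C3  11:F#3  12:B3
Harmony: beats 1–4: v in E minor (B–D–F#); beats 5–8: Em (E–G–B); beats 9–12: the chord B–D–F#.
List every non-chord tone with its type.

The harmony at that moment is B minor triad (B, D, F#); G4 is not a chord tone.
It is approached by leap up from D4 and left by step down to F#4.
Leap in, step out — an appoggiatura.
The harmony at that moment is E minor triad (E, G, B); F#3 is not a chord tone.
It is approached by step up from E3 and left by step up to G3.
Step in, step out in the same direction — a passing tone.
The harmony at that moment is B minor triad (B, D, F#); C3 is not a chord tone.
It is approached by step down from D3 and left by leap up to F#3.
Step in, leap out — an escape tone.

G4 (beat 2) — appoggiatura; F#3 (beat 7) — passing tone; C3 (beat 10) — escape tone.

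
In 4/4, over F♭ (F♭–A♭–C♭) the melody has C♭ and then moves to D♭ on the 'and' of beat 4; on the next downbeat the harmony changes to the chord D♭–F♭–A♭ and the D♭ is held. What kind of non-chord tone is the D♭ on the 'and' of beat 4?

Anticipation.

The harmony at that moment is F♭ major triad (F♭, A♭, C♭); D♭ is not a chord tone.
It is approached by step up from C♭ and then sustained as the same pitch into the next harmony.
Arriving early and becoming a chord tone when the harmony changes — an anticipation.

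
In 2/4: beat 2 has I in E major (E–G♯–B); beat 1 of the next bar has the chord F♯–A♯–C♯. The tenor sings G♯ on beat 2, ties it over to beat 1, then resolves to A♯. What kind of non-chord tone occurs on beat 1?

The harmony at that moment is F♯ major triad (F♯, A♯, C♯); G♯ is not a chord tone.
It is held over (the same pitch as the preceding G♯) and left by step up to A♯.
Held over from the previous chord and resolving up by step — a retardation.

Retardation.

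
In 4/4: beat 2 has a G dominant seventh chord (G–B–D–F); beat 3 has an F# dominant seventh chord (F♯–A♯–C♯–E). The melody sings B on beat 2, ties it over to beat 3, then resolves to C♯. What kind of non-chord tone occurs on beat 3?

Retardation.

The harmony at that moment is F♯ dominant seventh chord (F♯, A♯, C♯, E); B is not a chord tone.
It is held over (the same pitch as the preceding B) and left by step up to C♯.
Held over from the previous chord and resolving up by step — a retardation.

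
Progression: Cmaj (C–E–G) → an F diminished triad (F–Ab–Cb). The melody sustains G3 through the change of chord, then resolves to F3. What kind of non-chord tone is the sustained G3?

The harmony at that moment is F diminished triad (F, Ab, Cb); G3 is not a chord tone.
It is held over (the same pitch as the preceding G3) and left by step down to F3.
Held over from the previous chord and resolving down by step — a suspension.

G3 is a suspension.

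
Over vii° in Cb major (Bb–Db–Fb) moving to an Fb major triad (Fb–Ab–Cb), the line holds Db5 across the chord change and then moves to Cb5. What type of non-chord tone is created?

Db5 is a suspension.

The harmony at that moment is Fb major triad (Fb, Ab, Cb); Db5 is not a chord tone.
It is held over (the same pitch as the preceding Db5) and left by step down to Cb5.
Held over from the previous chord and resolving down by step — a suspension.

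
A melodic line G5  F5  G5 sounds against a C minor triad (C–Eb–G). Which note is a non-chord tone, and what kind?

The harmony at that moment is C minor triad (C, Eb, G); F5 is not a chord tone.
It is approached by step down from G5 and left by step up to G5.
Step away and step back to the same note — a neighbor tone (lower neighbor).

F5 is a neighbor tone.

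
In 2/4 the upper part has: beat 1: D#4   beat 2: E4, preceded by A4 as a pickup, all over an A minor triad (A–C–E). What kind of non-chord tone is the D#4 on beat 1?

The harmony at that moment is A minor triad (A, C, E); D#4 is not a chord tone.
It is approached by leap down from A4 and left by step up to E4.
Leap in, step out, metrically accented — an appoggiatura.

Appoggiatura.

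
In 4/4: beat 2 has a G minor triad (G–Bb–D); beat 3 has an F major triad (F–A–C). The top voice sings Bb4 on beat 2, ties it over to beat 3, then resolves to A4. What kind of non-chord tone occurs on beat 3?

The harmony at that moment is F major triad (F, A, C); Bb4 is not a chord tone.
It is held over (the same pitch as the preceding Bb4) and left by step down to A4.
Held over from the previous chord and resolving down by step — a suspension.

Suspension.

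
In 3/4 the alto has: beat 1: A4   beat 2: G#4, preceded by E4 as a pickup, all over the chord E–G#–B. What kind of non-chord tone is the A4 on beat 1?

Appoggiatura.

The harmony at that moment is E major triad (E, G#, B); A4 is not a chord tone.
It is approached by leap up from E4 and left by step down to G#4.
Leap in, step out, metrically accented — an appoggiatura.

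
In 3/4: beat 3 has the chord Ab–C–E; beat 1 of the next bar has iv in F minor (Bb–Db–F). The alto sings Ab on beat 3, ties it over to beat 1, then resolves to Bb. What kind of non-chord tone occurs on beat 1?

The harmony at that moment is Bb minor triad (Bb, Db, F); Ab is not a chord tone.
It is held over (the same pitch as the preceding Ab) and left by step up to Bb.
Held over from the previous chord and resolving up by step — a retardation.

Retardation.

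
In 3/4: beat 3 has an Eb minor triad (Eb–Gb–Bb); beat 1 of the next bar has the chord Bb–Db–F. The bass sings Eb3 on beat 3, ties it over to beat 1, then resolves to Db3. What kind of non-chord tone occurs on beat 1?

The harmony at that moment is Bb minor triad (Bb, Db, F); Eb3 is not a chord tone.
It is held over (the same pitch as the preceding Eb3) and left by step down to Db3.
Held over from the previous chord and resolving down by step — a suspension.

Suspension.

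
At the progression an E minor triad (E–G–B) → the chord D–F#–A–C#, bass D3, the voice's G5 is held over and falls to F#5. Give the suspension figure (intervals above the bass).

At the second chord the bass is D3. The suspended G5 lies a fourth above the bass; after resolving down by step to F#5, the interval above the bass becomes a third.
Suspension figures are named by those two intervals: 4–3.

4–3 suspension.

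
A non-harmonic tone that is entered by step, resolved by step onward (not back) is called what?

Passing tone.

Approach: by step. Departure: by step, continuing in the same direction.
Stepwise on both sides with no change of direction means the note fills in the space between two different chord tones — a passing tone. (Had it turned back to its starting note it would be a neighbor tone instead.)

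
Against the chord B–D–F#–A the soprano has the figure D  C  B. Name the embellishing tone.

The harmony at that moment is B minor seventh chord (B, D, F#, A); C is not a chord tone.
It is approached by step down from D and left by step down to B.
Step in, step out in the same direction — a passing tone.

C is a passing tone.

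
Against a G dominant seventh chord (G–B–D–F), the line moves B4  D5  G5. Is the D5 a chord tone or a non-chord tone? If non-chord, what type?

G dominant seventh chord contains G, B, D, F; D is the fifth, so it is a chord tone.

Chord tone (the fifth of G dominant seventh chord).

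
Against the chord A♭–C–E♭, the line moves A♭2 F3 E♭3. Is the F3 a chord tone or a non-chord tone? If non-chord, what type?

Non-chord tone — an appoggiatura.

The harmony at that moment is A♭ major triad (A♭, C, E♭); F3 is not a chord tone.
It is approached by leap up from A♭2 and left by step down to E♭3.
Leap in, step out — an appoggiatura.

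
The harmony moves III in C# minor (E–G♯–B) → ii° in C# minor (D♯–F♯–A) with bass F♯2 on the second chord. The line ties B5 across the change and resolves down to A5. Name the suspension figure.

4–3 suspension.

At the second chord the bass is F♯2. The suspended B5 lies a fourth above the bass; after resolving down by step to A5, the interval above the bass becomes a third.
Suspension figures are named by those two intervals: 4–3.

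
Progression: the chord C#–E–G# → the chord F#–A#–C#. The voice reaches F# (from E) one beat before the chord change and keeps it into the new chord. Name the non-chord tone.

The harmony at that moment is C# minor triad (C#, E, G#); F# is not a chord tone.
It is approached by step up from E and then sustained as the same pitch into the next harmony.
Arriving early and becoming a chord tone when the harmony changes — an anticipation.

F# is an anticipation.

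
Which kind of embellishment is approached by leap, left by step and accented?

Appoggiatura.

Approach: by leap. Departure: by step. Metric position: strong.
Leap in, step out, in a metrically strong position — an appoggiatura. (It is the mirror image of the escape tone, which steps in and leaps out from a weak position.)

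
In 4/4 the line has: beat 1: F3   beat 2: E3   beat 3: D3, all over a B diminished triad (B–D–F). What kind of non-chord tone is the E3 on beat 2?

The harmony at that moment is B diminished triad (B, D, F); E3 is not a chord tone.
It is approached by step down from F3 and left by step down to D3.
Step in, step out in the same direction — a passing tone.

Passing tone.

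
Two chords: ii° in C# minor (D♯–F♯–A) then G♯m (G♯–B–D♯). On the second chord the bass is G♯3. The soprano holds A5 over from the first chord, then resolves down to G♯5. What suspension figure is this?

9–8 suspension.

At the second chord the bass is G♯3. The suspended A5 lies a ninth above the bass; after resolving down by step to G♯5, the interval above the bass becomes an octave.
Suspension figures are named by those two intervals: 9–8.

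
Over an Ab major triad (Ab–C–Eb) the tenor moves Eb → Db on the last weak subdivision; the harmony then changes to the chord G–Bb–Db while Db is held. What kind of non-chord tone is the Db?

The harmony at that moment is Ab major triad (Ab, C, Eb); Db is not a chord tone.
It is approached by step down from Eb and then sustained as the same pitch into the next harmony.
Arriving early and becoming a chord tone when the harmony changes — an anticipation.

Db is an anticipation.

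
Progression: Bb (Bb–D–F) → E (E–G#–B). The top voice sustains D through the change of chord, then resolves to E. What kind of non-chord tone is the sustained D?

D is a retardation.

The harmony at that moment is E major triad (E, G#, B); D is not a chord tone.
It is held over (the same pitch as the preceding D) and left by step up to E.
Held over from the previous chord and resolving up by step — a retardation.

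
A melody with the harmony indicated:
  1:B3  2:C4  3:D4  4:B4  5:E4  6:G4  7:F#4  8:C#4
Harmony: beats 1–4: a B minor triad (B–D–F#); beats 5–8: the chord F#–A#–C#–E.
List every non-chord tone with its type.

C4 (beat 2) — passing tone; G4 (beat 6) — appoggiatura.

The harmony at that moment is B minor triad (B, D, F#); C4 is not a chord tone.
It is approached by step up from B3 and left by step up to D4.
Step in, step out in the same direction — a passing tone.
The harmony at that moment is F# dominant seventh chord (F#, A#, C#, E); G4 is not a chord tone.
It is approached by leap up from E4 and left by step down to F#4.
Leap in, step out — an appoggiatura.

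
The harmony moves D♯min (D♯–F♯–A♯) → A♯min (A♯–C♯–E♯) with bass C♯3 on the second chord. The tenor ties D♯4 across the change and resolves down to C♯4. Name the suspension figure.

9–8 suspension.

At the second chord the bass is C♯3. The suspended D♯4 lies a ninth above the bass; after resolving down by step to C♯4, the interval above the bass becomes an octave.
Suspension figures are named by those two intervals: 9–8.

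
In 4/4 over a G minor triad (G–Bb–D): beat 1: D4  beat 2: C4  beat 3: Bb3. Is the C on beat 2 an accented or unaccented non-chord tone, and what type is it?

The harmony at that moment is G minor triad (G, Bb, D); C4 is not a chord tone.
It is approached by step down from D4 and left by step down to Bb3.
Step in, step out in the same direction — a passing tone.
It falls on a weak beat, so it is unaccented.

Unaccented passing tone.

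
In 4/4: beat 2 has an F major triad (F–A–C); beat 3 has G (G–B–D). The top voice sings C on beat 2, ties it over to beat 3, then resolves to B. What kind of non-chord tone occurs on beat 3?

Suspension.

The harmony at that moment is G major triad (G, B, D); C is not a chord tone.
It is held over (the same pitch as the preceding C) and left by step down to B.
Held over from the previous chord and resolving down by step — a suspension.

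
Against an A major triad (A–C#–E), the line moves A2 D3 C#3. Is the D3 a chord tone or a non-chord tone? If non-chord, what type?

The harmony at that moment is A major triad (A, C#, E); D3 is not a chord tone.
It is approached by leap up from A2 and left by step down to C#3.
Leap in, step out — an appoggiatura.

Non-chord tone — an appoggiatura.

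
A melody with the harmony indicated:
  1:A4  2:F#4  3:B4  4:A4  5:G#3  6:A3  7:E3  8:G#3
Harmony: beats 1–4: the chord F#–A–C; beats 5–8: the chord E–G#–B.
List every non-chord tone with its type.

The harmony at that moment is F# diminished triad (F#, A, C); B4 is not a chord tone.
It is approached by leap up from F#4 and left by step down to A4.
Leap in, step out — an appoggiatura.
The harmony at that moment is E major triad (E, G#, B); A3 is not a chord tone.
It is approached by step up from G#3 and left by leap down to E3.
Step in, leap out — an escape tone.

B4 (beat 3) — appoggiatura; A3 (beat 6) — escape tone.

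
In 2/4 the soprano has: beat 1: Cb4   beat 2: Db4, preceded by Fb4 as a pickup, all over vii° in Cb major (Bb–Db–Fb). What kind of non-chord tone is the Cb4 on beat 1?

Appoggiatura.

The harmony at that moment is Bb diminished triad (Bb, Db, Fb); Cb4 is not a chord tone.
It is approached by leap down from Fb4 and left by step up to Db4.
Leap in, step out, metrically accented — an appoggiatura.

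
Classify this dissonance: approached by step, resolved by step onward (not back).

Approach: by step. Departure: by step, continuing in the same direction.
Stepwise on both sides with no change of direction means the note fills in the space between two different chord tones — a passing tone. (Had it turned back to its starting note it would be a neighbor tone instead.)

Passing tone.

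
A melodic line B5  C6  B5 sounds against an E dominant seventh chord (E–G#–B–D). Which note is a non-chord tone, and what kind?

C6 is a neighbor tone.

The harmony at that moment is E dominant seventh chord (E, G#, B, D); C6 is not a chord tone.
It is approached by step up from B5 and left by step down to B5.
Step away and step back to the same note — a neighbor tone (upper neighbor).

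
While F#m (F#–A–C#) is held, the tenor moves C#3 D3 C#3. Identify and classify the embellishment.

D3 is a neighbor tone.

The harmony at that moment is F# minor triad (F#, A, C#); D3 is not a chord tone.
It is approached by step up from C#3 and left by step down to C#3.
Step away and step back to the same note — a neighbor tone (upper neighbor).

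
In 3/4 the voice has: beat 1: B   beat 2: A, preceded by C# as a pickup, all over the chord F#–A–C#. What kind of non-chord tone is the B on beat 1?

The harmony at that moment is F# minor triad (F#, A, C#); B is not a chord tone.
It is approached by step down from C# and left by step down to A.
Step in, step out in the same direction — a passing tone.

Passing tone.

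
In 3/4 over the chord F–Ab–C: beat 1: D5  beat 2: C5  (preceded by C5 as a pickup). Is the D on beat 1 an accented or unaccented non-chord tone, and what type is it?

The harmony at that moment is F minor triad (F, Ab, C); D5 is not a chord tone.
It is approached by step up from C5 and left by step down to C5.
Step away and step back to the same note — a neighbor tone (upper neighbor).
It falls on the downbeat, so it is accented.

Accented neighbor tone.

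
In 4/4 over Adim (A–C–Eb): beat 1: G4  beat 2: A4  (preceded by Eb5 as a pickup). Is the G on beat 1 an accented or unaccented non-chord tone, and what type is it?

The harmony at that moment is A diminished triad (A, C, Eb); G4 is not a chord tone.
It is approached by leap down from Eb5 and left by step up to A4.
Leap in, step out — an appoggiatura.
It falls on the downbeat, so it is accented.

Accented appoggiatura.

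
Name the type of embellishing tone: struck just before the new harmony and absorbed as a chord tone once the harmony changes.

Approach: ahead of the chord change (typically by step), so it is dissonant against the current harmony. Departure: none — the same pitch is restated or held and is a chord tone of the new harmony.
Dissonant first, consonant once the harmony catches up: the note simply arrives early — an anticipation. (The reverse timing, consonant first and dissonant after the change, would be a suspension or retardation.)

Anticipation.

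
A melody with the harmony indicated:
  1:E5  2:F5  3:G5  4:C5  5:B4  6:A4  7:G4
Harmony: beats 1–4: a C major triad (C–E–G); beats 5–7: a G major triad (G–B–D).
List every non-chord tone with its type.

F5 (beat 2) — passing tone; A4 (beat 6) — passing tone.

The harmony at that moment is C major triad (C, E, G); F5 is not a chord tone.
It is approached by step up from E5 and left by step up to G5.
Step in, step out in the same direction — a passing tone.
The harmony at that moment is G major triad (G, B, D); A4 is not a chord tone.
It is approached by step down from B4 and left by step down to G4.
Step in, step out in the same direction — a passing tone.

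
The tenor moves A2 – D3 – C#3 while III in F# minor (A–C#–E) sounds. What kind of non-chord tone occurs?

D3 is an appoggiatura.

The harmony at that moment is A major triad (A, C#, E); D3 is not a chord tone.
It is approached by leap up from A2 and left by step down to C#3.
Leap in, step out — an appoggiatura.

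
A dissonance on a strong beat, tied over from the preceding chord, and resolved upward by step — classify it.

Approach: by preparation — the pitch is first a chord tone, then held (tied or repeated) while the harmony changes under it. Departure: up by step. Metric position: strong.
A prepared dissonance that resolves upward by step — a retardation. (The same figure resolving downward would be a suspension.)

Retardation.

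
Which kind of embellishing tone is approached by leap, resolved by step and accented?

Approach: by leap. Departure: by step. Metric position: strong.
Leap in, step out, in a metrically strong position — an appoggiatura. (It is the mirror image of the escape tone, which steps in and leaps out from a weak position.)

Appoggiatura.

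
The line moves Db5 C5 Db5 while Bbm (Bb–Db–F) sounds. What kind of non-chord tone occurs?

C5 is a neighbor tone.

The harmony at that moment is Bb minor triad (Bb, Db, F); C5 is not a chord tone.
It is approached by step down from Db5 and left by step up to Db5.
Step away and step back to the same note — a neighbor tone (lower neighbor).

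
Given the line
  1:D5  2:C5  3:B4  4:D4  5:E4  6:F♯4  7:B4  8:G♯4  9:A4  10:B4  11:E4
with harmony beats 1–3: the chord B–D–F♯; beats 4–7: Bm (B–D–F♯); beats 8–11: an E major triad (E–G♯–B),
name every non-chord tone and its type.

The harmony at that moment is B minor triad (B, D, F♯); C5 is not a chord tone.
It is approached by step down from D5 and left by step down to B4.
Step in, step out in the same direction — a passing tone.
The harmony at that moment is B minor triad (B, D, F♯); E4 is not a chord tone.
It is approached by step up from D4 and left by step up to F♯4.
Step in, step out in the same direction — a passing tone.
The harmony at that moment is E major triad (E, G♯, B); A4 is not a chord tone.
It is approached by step up from G♯4 and left by step up to B4.
Step in, step out in the same direction — a passing tone.

C5 (beat 2) — passing tone; E4 (beat 5) — passing tone; A4 (beat 9) — passing tone.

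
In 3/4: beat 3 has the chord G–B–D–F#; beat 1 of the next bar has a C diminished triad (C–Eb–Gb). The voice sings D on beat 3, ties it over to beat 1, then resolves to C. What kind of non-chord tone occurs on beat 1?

Suspension.

The harmony at that moment is C diminished triad (C, Eb, Gb); D is not a chord tone.
It is held over (the same pitch as the preceding D) and left by step down to C.
Held over from the previous chord and resolving down by step — a suspension.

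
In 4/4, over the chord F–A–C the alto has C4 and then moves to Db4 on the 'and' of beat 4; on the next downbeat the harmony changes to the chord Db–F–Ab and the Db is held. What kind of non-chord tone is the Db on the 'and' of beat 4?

The harmony at that moment is F major triad (F, A, C); Db4 is not a chord tone.
It is approached by step up from C4 and then sustained as the same pitch into the next harmony.
Arriving early and becoming a chord tone when the harmony changes — an anticipation.

Anticipation.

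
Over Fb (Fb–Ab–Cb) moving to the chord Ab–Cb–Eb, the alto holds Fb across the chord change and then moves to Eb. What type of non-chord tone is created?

The harmony at that moment is Ab minor triad (Ab, Cb, Eb); Fb is not a chord tone.
It is held over (the same pitch as the preceding Fb) and left by step down to Eb.
Held over from the previous chord and resolving down by step — a suspension.

Fb is a suspension.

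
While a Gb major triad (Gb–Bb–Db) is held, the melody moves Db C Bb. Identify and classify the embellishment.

The harmony at that moment is Gb major triad (Gb, Bb, Db); C is not a chord tone.
It is approached by step down from Db and left by step down to Bb.
Step in, step out in the same direction — a passing tone.

C is a passing tone.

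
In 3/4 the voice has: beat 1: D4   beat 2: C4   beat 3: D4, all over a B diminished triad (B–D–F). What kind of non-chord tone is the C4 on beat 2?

The harmony at that moment is B diminished triad (B, D, F); C4 is not a chord tone.
It is approached by step down from D4 and left by step up to D4.
Step away and step back to the same note — a neighbor tone (lower neighbor).

Lower neighbor tone.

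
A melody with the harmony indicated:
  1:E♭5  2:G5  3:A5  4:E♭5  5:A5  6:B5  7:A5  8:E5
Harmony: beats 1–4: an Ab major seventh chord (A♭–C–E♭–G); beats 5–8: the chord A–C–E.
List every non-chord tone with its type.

The harmony at that moment is A♭ major seventh chord (A♭, C, E♭, G); A5 is not a chord tone.
It is approached by step up from G5 and left by leap down to E♭5.
Step in, leap out — an escape tone.
The harmony at that moment is A minor triad (A, C, E); B5 is not a chord tone.
It is approached by step up from A5 and left by step down to A5.
Step away and step back to the same note — a neighbor tone (upper neighbor).

A5 (beat 3) — escape tone; B5 (beat 6) — neighbor tone.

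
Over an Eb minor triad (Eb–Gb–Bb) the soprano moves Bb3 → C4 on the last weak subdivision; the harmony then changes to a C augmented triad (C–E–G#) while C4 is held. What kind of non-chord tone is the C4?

The harmony at that moment is Eb minor triad (Eb, Gb, Bb); C4 is not a chord tone.
It is approached by step up from Bb3 and then sustained as the same pitch into the next harmony.
Arriving early and becoming a chord tone when the harmony changes — an anticipation.

C4 is an anticipation.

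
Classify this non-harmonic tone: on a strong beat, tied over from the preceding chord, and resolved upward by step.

Retardation.

Approach: by preparation — the pitch is first a chord tone, then held (tied or repeated) while the harmony changes under it. Departure: up by step. Metric position: strong.
A prepared dissonance that resolves upward by step — a retardation. (The same figure resolving downward would be a suspension.)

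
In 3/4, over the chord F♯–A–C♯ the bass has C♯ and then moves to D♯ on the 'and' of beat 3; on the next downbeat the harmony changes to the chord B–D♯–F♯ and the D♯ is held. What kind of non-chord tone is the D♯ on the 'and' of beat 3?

Anticipation.

The harmony at that moment is F♯ minor triad (F♯, A, C♯); D♯ is not a chord tone.
It is approached by step up from C♯ and then sustained as the same pitch into the next harmony.
Arriving early and becoming a chord tone when the harmony changes — an anticipation.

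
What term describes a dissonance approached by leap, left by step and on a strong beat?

Appoggiatura.

Approach: by leap. Departure: by step. Metric position: strong.
Leap in, step out, in a metrically strong position — an appoggiatura. (It is the mirror image of the escape tone, which steps in and leaps out from a weak position.)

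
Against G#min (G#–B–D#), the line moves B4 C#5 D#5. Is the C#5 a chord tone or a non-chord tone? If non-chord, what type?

The harmony at that moment is G# minor triad (G#, B, D#); C#5 is not a chord tone.
It is approached by step up from B4 and left by step up to D#5.
Step in, step out in the same direction — a passing tone.

Non-chord tone — a passing tone.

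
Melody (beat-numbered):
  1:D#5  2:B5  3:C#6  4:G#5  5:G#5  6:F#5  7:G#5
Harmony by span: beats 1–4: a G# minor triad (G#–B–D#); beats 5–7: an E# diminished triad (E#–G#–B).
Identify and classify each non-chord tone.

C#6 (beat 3) — escape tone; F#5 (beat 6) — neighbor tone.

The harmony at that moment is G# minor triad (G#, B, D#); C#6 is not a chord tone.
It is approached by step up from B5 and left by leap down to G#5.
Step in, leap out — an escape tone.
The harmony at that moment is E# diminished triad (E#, G#, B); F#5 is not a chord tone.
It is approached by step down from G#5 and left by step up to G#5.
Step away and step back to the same note — a neighbor tone (lower neighbor).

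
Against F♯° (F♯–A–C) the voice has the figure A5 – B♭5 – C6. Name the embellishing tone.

B♭5 is a passing tone.

The harmony at that moment is F♯ diminished triad (F♯, A, C); B♭5 is not a chord tone.
It is approached by step up from A5 and left by step up to C6.
Step in, step out in the same direction — a passing tone.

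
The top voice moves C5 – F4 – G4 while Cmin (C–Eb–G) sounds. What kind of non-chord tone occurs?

F4 is an appoggiatura.

The harmony at that moment is C minor triad (C, Eb, G); F4 is not a chord tone.
It is approached by leap down from C5 and left by step up to G4.
Leap in, step out — an appoggiatura.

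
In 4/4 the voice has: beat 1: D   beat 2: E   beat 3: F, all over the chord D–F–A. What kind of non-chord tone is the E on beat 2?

The harmony at that moment is D minor triad (D, F, A); E is not a chord tone.
It is approached by step up from D and left by step up to F.
Step in, step out in the same direction — a passing tone.

Passing tone.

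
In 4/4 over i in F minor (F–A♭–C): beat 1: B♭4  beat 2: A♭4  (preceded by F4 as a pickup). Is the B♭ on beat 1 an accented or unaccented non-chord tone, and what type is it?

The harmony at that moment is F minor triad (F, A♭, C); B♭4 is not a chord tone.
It is approached by leap up from F4 and left by step down to A♭4.
Leap in, step out — an appoggiatura.
It falls on the downbeat, so it is accented.

Accented appoggiatura.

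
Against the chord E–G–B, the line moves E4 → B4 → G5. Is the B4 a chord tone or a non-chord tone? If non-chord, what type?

E minor triad contains E, G, B; B is the fifth, so it is a chord tone.

Chord tone (the fifth of E minor triad).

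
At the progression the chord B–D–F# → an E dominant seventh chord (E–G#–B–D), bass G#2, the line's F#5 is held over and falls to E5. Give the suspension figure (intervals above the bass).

At the second chord the bass is G#2. The suspended F#5 lies a seventh above the bass; after resolving down by step to E5, the interval above the bass becomes a sixth.
Suspension figures are named by those two intervals: 7–6.

7–6 suspension.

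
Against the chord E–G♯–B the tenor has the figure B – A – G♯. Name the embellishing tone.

A is a passing tone.

The harmony at that moment is E major triad (E, G♯, B); A is not a chord tone.
It is approached by step down from B and left by step down to G♯.
Step in, step out in the same direction — a passing tone.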